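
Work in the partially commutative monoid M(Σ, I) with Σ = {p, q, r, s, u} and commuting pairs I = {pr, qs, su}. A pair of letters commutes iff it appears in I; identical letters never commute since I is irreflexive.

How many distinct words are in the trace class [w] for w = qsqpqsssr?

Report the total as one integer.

12

0(q) covers ∅
1(s) covers ∅
2(q) covers 0:q
3(p) covers 1:s, 2:q
4(q) covers 3:p
5(s) covers 3:p
6(s) covers 5:s
7(s) covers 6:s
8(r) covers 4:q, 7:s
floor of heap: 0:q, 1:s
completions by unplaced set U, small U first (add the entries for U minus each lowest piece of U):
  |U|=1: {8}:1
  |U|=2: {4,8}:1  {7,8}:1
  |U|=3: {4,7,8}:2  {6,7,8}:1
  |U|=4: {4,6,7,8}:3  {5,6,7,8}:1
  |U|=5: {4,5,6,7,8}:4
  |U|=6: {3,4,5,6,7,8}:4
  |U|=7: {1,3,4,5,6,7,8}:4  {2,3,4,5,6,7,8}:4
  start at 0(q): 8
  start at 1(s): 4
sum over floor = 12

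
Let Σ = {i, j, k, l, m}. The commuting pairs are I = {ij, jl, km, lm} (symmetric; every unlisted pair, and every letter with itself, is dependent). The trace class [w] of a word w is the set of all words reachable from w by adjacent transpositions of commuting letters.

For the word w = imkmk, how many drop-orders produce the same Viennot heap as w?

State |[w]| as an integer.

6

0(i) covers ∅
1(m) covers 0:i
2(k) covers 0:i
3(m) covers 1:m
4(k) covers 2:k
floor of heap: 0:i
completions by unplaced set U, small U first (add the entries for U minus each lowest piece of U):
  |U|=1: {3}:1  {4}:1
  |U|=2: {1,3}:1  {2,4}:1  {3,4}:2
  |U|=3: {1,3,4}:3  {2,3,4}:3
  start at 0(i): 6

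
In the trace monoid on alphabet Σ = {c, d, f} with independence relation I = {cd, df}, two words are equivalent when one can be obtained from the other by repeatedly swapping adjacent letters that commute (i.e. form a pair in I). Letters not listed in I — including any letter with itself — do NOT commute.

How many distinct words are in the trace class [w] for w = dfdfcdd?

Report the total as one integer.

35

drop 0:d onto floor
drop 1:f onto floor
drop 2:d onto {0:d}
drop 3:f onto {1:f}
drop 4:c onto {3:f}
drop 5:d onto {2:d}
drop 6:d onto {5:d}
ground layer = {0:d, 1:f}
drop-orders for the pieces not yet dropped (sum over which currently-grounded one goes next):
  1 to go: {4} 1  {6} 1
  2 to go: {3,4} 1  {4,6} 2  {5,6} 1
  3 to go: {1,3,4} 1  {2,5,6} 1  {3,4,6} 3  {4,5,6} 3
  4 to go: {0,2,5,6} 1  {1,3,4,6} 4  {2,4,5,6} 4  {3,4,5,6} 6
  5 to go: {0,2,4,5,6} 5  {1,3,4,5,6} 10  {2,3,4,5,6} 10
  if 0:d drops first: 20 orders
  if 1:f drops first: 15 orders
heap linearizations: 35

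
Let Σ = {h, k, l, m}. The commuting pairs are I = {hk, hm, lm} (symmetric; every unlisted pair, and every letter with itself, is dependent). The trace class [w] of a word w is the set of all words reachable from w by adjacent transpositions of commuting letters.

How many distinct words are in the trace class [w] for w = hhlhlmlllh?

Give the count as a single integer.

#0=h has no predecessor
#1=h depends on [0:h]
#2=l depends on [1:h]
#3=h depends on [2:l]
#4=l depends on [3:h]
#5=m has no predecessor
#6=l depends on [4:l]
#7=l depends on [6:l]
#8=l depends on [7:l]
#9=h depends on [8:l]
sources: [0:h, 5:m]
N(rest) = Σ N(rest − s) over sources s of rest; N(one piece) = 1:
  size 1 → [5]=1  [9]=1
  size 2 → [5,9]=2  [8,9]=1
  size 3 → [5,8,9]=3  [7,8,9]=1
  size 4 → [5,7,8,9]=4  [6,7,8,9]=1
  size 5 → [4,6,7,8,9]=1  [5,6,7,8,9]=5
  size 6 → [3,4,6,7,8,9]=1  [4,5,6,7,8,9]=6
  size 7 → [2,3,4,6,7,8,9]=1  [3,4,5,6,7,8,9]=7
  size 8 → [1,2,3,4,6,7,8,9]=1  [2,3,4,5,6,7,8,9]=8
  first=0(h) contributes 9
  first=5(m) contributes 1
|[w]| = 10

10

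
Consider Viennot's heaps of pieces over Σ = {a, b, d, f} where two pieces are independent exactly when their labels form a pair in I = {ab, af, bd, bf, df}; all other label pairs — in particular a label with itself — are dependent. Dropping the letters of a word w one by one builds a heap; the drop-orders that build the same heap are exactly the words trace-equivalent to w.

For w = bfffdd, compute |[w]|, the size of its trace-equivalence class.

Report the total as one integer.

#0=b has no predecessor
#1=f has no predecessor
#2=f depends on [1:f]
#3=f depends on [2:f]
#4=d has no predecessor
#5=d depends on [4:d]
sources: [0:b, 1:f, 4:d]
N(rest) = Σ N(rest − s) over sources s of rest; N(one piece) = 1:
  size 1 → [0]=1  [3]=1  [5]=1
  size 2 → [0,3]=2  [0,5]=2  [2,3]=1  [3,5]=2  [4,5]=1
  size 3 → [0,2,3]=3  [0,3,5]=6  [0,4,5]=3  [1,2,3]=1  [2,3,5]=3  [3,4,5]=3
  size 4 → [0,1,2,3]=4  [0,2,3,5]=12  [0,3,4,5]=12  [1,2,3,5]=4  [2,3,4,5]=6
  first=0(b) contributes 10
  first=1(f) contributes 30
  first=4(d) contributes 20
|[w]| = 60

60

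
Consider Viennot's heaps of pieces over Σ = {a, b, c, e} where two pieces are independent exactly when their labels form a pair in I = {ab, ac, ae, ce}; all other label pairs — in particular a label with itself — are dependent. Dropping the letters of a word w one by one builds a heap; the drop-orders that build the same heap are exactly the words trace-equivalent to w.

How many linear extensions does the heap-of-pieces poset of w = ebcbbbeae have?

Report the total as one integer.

9

#0=e has no predecessor
#1=b depends on [0:e]
#2=c depends on [1:b]
#3=b depends on [2:c]
#4=b depends on [3:b]
#5=b depends on [4:b]
#6=e depends on [5:b]
#7=a has no predecessor
#8=e depends on [6:e]
sources: [0:e, 7:a]
N(rest) = Σ N(rest − s) over sources s of rest; N(one piece) = 1:
  size 1 → [7]=1  [8]=1
  size 2 → [6,8]=1  [7,8]=2
  size 3 → [5,6,8]=1  [6,7,8]=3
  size 4 → [4,5,6,8]=1  [5,6,7,8]=4
  size 5 → [3,4,5,6,8]=1  [4,5,6,7,8]=5
  size 6 → [2,3,4,5,6,8]=1  [3,4,5,6,7,8]=6
  size 7 → [1,2,3,4,5,6,8]=1  [2,3,4,5,6,7,8]=7
  first=0(e) contributes 8
  first=7(a) contributes 1
|[w]| = 9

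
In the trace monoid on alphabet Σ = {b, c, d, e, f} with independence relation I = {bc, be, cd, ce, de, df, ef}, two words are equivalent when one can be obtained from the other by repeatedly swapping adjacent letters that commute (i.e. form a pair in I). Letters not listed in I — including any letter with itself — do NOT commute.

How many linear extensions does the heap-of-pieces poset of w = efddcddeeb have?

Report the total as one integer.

drop 0:e onto floor
drop 1:f onto floor
drop 2:d onto floor
drop 3:d onto {2:d}
drop 4:c onto {1:f}
drop 5:d onto {3:d}
drop 6:d onto {5:d}
drop 7:e onto {0:e}
drop 8:e onto {7:e}
drop 9:b onto {1:f, 6:d}
ground layer = {0:e, 1:f, 2:d}
drop-orders for the pieces not yet dropped (sum over which currently-grounded one goes next):
  1 to go: {4} 1  {8} 1  {9} 1
  2 to go: {4,8} 2  {4,9} 2  {6,9} 1  {7,8} 1  {8,9} 2
  3 to go: {0,7,8} 1  {1,4,9} 2  {4,6,9} 3  {4,7,8} 3  {4,8,9} 6  {5,6,9} 1  {6,8,9} 3  {7,8,9} 3
  4 to go: {0,4,7,8} 4  {0,7,8,9} 4  {1,4,6,9} 5  {1,4,8,9} 8  {3,5,6,9} 1  {4,5,6,9} 4  {4,6,8,9} 12  {4,7,8,9} 12  {5,6,8,9} 4  {6,7,8,9} 6
  5 to go: {0,4,7,8,9} 20  {0,6,7,8,9} 10  {1,4,5,6,9} 9  {1,4,6,8,9} 25  {1,4,7,8,9} 20  {2,3,5,6,9} 1  {3,4,5,6,9} 5  {3,5,6,8,9} 5  {4,5,6,8,9} 20  {4,6,7,8,9} 30  {5,6,7,8,9} 10
  6 to go: {0,1,4,7,8,9} 40  {0,4,6,7,8,9} 60  {0,5,6,7,8,9} 20  {1,3,4,5,6,9} 14  {1,4,5,6,8,9} 54  {1,4,6,7,8,9} 75  {2,3,4,5,6,9} 6  {2,3,5,6,8,9} 6  {3,4,5,6,8,9} 30  {3,5,6,7,8,9} 15  {4,5,6,7,8,9} 60
  7 to go: {0,1,4,6,7,8,9} 175  {0,3,5,6,7,8,9} 35  {0,4,5,6,7,8,9} 140  {1,2,3,4,5,6,9} 20  {1,3,4,5,6,8,9} 98  {1,4,5,6,7,8,9} 189  {2,3,4,5,6,8,9} 42  {2,3,5,6,7,8,9} 21  {3,4,5,6,7,8,9} 105
  8 to go: {0,1,4,5,6,7,8,9} 504  {0,2,3,5,6,7,8,9} 56  {0,3,4,5,6,7,8,9} 280  {1,2,3,4,5,6,8,9} 160  {1,3,4,5,6,7,8,9} 392  {2,3,4,5,6,7,8,9} 168
  if 0:e drops first: 720 orders
  if 1:f drops first: 504 orders
  if 2:d drops first: 1176 orders
heap linearizations: 2400

2400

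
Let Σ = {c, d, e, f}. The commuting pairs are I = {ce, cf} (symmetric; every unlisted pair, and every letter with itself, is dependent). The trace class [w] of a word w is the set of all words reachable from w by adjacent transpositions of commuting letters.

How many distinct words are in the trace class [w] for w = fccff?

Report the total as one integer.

piece 0:f — minimal
piece 1:c — minimal
piece 2:c rests on {1:c}
piece 3:f rests on {0:f}
piece 4:f rests on {3:f}
minimal pieces: {0:f, 1:c}
ways to finish when only these pieces remain (= sum over removing one remaining piece with nothing left below it):
  1 left: {2}→1  {4}→1
  2 left: {1,2}→1  {2,4}→2  {3,4}→1
  3 left: {0,3,4}→1  {1,2,4}→3  {2,3,4}→3
  placing 0:f first → 6 extensions
  placing 1:c first → 4 extensions
total linear extensions = 10

10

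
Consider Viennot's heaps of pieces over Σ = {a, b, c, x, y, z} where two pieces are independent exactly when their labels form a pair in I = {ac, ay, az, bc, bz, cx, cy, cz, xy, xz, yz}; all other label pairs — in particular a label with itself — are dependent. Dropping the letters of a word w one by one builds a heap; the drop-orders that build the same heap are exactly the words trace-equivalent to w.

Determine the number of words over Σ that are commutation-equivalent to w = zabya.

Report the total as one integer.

piece 0:z — minimal
piece 1:a — minimal
piece 2:b rests on {1:a}
piece 3:y rests on {2:b}
piece 4:a rests on {2:b}
minimal pieces: {0:z, 1:a}
ways to finish when only these pieces remain (= sum over removing one remaining piece with nothing left below it):
  1 left: {0}→1  {3}→1  {4}→1
  2 left: {0,3}→2  {0,4}→2  {3,4}→2
  3 left: {0,3,4}→6  {2,3,4}→2
  placing 0:z first → 2 extensions
  placing 1:a first → 8 extensions
total linear extensions = 10

10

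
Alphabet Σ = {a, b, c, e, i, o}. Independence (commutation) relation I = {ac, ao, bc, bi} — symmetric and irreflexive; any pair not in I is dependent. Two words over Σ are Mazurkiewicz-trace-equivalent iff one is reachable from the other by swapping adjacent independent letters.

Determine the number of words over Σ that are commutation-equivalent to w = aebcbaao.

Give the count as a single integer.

#0=a has no predecessor
#1=e depends on [0:a]
#2=b depends on [1:e]
#3=c depends on [1:e]
#4=b depends on [2:b]
#5=a depends on [4:b]
#6=a depends on [5:a]
#7=o depends on [3:c, 4:b]
sources: [0:a]
N(rest) = Σ N(rest − s) over sources s of rest; N(one piece) = 1:
  size 1 → [6]=1  [7]=1
  size 2 → [3,7]=1  [5,6]=1  [6,7]=2
  size 3 → [3,6,7]=3  [5,6,7]=3
  size 4 → [3,5,6,7]=6  [4,5,6,7]=3
  size 5 → [2,4,5,6,7]=3  [3,4,5,6,7]=9
  size 6 → [2,3,4,5,6,7]=12
  first=0(a) contributes 12

12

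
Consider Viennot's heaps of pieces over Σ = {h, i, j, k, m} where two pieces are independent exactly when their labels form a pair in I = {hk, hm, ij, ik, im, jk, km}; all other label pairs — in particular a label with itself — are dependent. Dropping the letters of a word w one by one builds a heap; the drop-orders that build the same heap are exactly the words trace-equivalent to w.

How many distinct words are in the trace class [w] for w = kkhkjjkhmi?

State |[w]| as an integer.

0(k) covers ∅
1(k) covers 0:k
2(h) covers ∅
3(k) covers 1:k
4(j) covers 2:h
5(j) covers 4:j
6(k) covers 3:k
7(h) covers 5:j
8(m) covers 5:j
9(i) covers 7:h
floor of heap: 0:k, 2:h
completions by unplaced set U, small U first (add the entries for U minus each lowest piece of U):
  |U|=1: {6}:1  {8}:1  {9}:1
  |U|=2: {3,6}:1  {6,8}:2  {6,9}:2  {7,9}:1  {8,9}:2
  |U|=3: {1,3,6}:1  {3,6,8}:3  {3,6,9}:3  {6,7,9}:3  {6,8,9}:6  {7,8,9}:3
  |U|=4: {0,1,3,6}:1  {1,3,6,8}:4  {1,3,6,9}:4  {3,6,7,9}:6  {3,6,8,9}:12  {5,7,8,9}:3  {6,7,8,9}:12
  |U|=5: {0,1,3,6,8}:5  {0,1,3,6,9}:5  {1,3,6,7,9}:10  {1,3,6,8,9}:20  {3,6,7,8,9}:30  {4,5,7,8,9}:3  {5,6,7,8,9}:15
  |U|=6: {0,1,3,6,7,9}:15  {0,1,3,6,8,9}:30  {1,3,6,7,8,9}:60  {2,4,5,7,8,9}:3  {3,5,6,7,8,9}:45  {4,5,6,7,8,9}:18
  |U|=7: {0,1,3,6,7,8,9}:105  {1,3,5,6,7,8,9}:105  {2,4,5,6,7,8,9}:21  {3,4,5,6,7,8,9}:63
  |U|=8: {0,1,3,5,6,7,8,9}:210  {1,3,4,5,6,7,8,9}:168  {2,3,4,5,6,7,8,9}:84
  start at 0(k): 252
  start at 2(h): 378
sum over floor = 630

630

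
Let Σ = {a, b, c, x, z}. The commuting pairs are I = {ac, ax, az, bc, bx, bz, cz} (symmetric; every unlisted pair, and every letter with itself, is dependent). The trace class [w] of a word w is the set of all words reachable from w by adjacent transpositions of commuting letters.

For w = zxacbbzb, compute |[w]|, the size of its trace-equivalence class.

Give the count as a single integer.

drop 0:z onto floor
drop 1:x onto {0:z}
drop 2:a onto floor
drop 3:c onto {1:x}
drop 4:b onto {2:a}
drop 5:b onto {4:b}
drop 6:z onto {1:x}
drop 7:b onto {5:b}
ground layer = {0:z, 2:a}
drop-orders for the pieces not yet dropped (sum over which currently-grounded one goes next):
  1 to go: {3} 1  {6} 1  {7} 1
  2 to go: {3,6} 2  {3,7} 2  {5,7} 1  {6,7} 2
  3 to go: {1,3,6} 2  {3,5,7} 3  {3,6,7} 6  {4,5,7} 1  {5,6,7} 3
  4 to go: {0,1,3,6} 2  {1,3,6,7} 8  {2,4,5,7} 1  {3,4,5,7} 4  {3,5,6,7} 12  {4,5,6,7} 4
  5 to go: {0,1,3,6,7} 10  {1,3,5,6,7} 20  {2,3,4,5,7} 5  {2,4,5,6,7} 5  {3,4,5,6,7} 20
  6 to go: {0,1,3,5,6,7} 30  {1,3,4,5,6,7} 40  {2,3,4,5,6,7} 30
  if 0:z drops first: 70 orders
  if 2:a drops first: 70 orders
heap linearizations: 140

140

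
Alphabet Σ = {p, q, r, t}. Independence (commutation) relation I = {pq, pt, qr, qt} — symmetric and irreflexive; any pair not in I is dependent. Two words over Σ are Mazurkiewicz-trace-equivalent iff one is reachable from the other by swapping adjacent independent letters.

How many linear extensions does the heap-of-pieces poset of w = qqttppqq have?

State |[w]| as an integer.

420

piece 0:q — minimal
piece 1:q rests on {0:q}
piece 2:t — minimal
piece 3:t rests on {2:t}
piece 4:p — minimal
piece 5:p rests on {4:p}
piece 6:q rests on {1:q}
piece 7:q rests on {6:q}
minimal pieces: {0:q, 2:t, 4:p}
ways to finish when only these pieces remain (= sum over removing one remaining piece with nothing left below it):
  1 left: {3}→1  {5}→1  {7}→1
  2 left: {2,3}→1  {3,5}→2  {3,7}→2  {4,5}→1  {5,7}→2  {6,7}→1
  3 left: {1,6,7}→1  {2,3,5}→3  {2,3,7}→3  {3,4,5}→3  {3,5,7}→6  {3,6,7}→3  {4,5,7}→3  {5,6,7}→3
  4 left: {0,1,6,7}→1  {1,3,6,7}→4  {1,5,6,7}→4  {2,3,4,5}→6  {2,3,5,7}→12  {2,3,6,7}→6  {3,4,5,7}→12  {3,5,6,7}→12  {4,5,6,7}→6
  5 left: {0,1,3,6,7}→5  {0,1,5,6,7}→5  {1,2,3,6,7}→10  {1,3,5,6,7}→20  {1,4,5,6,7}→10  {2,3,4,5,7}→30  {2,3,5,6,7}→30  {3,4,5,6,7}→30
  6 left: {0,1,2,3,6,7}→15  {0,1,3,5,6,7}→30  {0,1,4,5,6,7}→15  {1,2,3,5,6,7}→60  {1,3,4,5,6,7}→60  {2,3,4,5,6,7}→90
  placing 0:q first → 210 extensions
  placing 2:t first → 105 extensions
  placing 4:p first → 105 extensions
total linear extensions = 420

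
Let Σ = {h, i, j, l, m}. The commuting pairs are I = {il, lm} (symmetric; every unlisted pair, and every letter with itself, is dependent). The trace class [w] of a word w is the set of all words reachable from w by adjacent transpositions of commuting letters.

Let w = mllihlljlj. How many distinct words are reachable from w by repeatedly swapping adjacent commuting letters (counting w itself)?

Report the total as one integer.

drop 0:m onto floor
drop 1:l onto floor
drop 2:l onto {1:l}
drop 3:i onto {0:m}
drop 4:h onto {2:l, 3:i}
drop 5:l onto {4:h}
drop 6:l onto {5:l}
drop 7:j onto {6:l}
drop 8:l onto {7:j}
drop 9:j onto {8:l}
ground layer = {0:m, 1:l}
drop-orders for the pieces not yet dropped (sum over which currently-grounded one goes next):
  1 to go: {9} 1
  2 to go: {8,9} 1
  3 to go: {7,8,9} 1
  4 to go: {6,7,8,9} 1
  5 to go: {5,6,7,8,9} 1
  6 to go: {4,5,6,7,8,9} 1
  7 to go: {2,4,5,6,7,8,9} 1  {3,4,5,6,7,8,9} 1
  8 to go: {0,3,4,5,6,7,8,9} 1  {1,2,4,5,6,7,8,9} 1  {2,3,4,5,6,7,8,9} 2
  if 0:m drops first: 3 orders
  if 1:l drops first: 3 orders
heap linearizations: 6

6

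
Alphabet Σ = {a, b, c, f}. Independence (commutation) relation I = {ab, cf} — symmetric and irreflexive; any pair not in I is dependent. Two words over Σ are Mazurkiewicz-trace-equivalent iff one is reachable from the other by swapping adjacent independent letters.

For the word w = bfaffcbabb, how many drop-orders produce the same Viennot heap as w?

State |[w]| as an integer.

0(b) covers ∅
1(f) covers 0:b
2(a) covers 1:f
3(f) covers 2:a
4(f) covers 3:f
5(c) covers 2:a
6(b) covers 4:f, 5:c
7(a) covers 4:f, 5:c
8(b) covers 6:b
9(b) covers 8:b
floor of heap: 0:b
completions by unplaced set U, small U first (add the entries for U minus each lowest piece of U):
  |U|=1: {7}:1  {9}:1
  |U|=2: {7,9}:2  {8,9}:1
  |U|=3: {6,8,9}:1  {7,8,9}:3
  |U|=4: {6,7,8,9}:4
  |U|=5: {4,6,7,8,9}:4  {5,6,7,8,9}:4
  |U|=6: {3,4,6,7,8,9}:4  {4,5,6,7,8,9}:8
  |U|=7: {3,4,5,6,7,8,9}:12
  |U|=8: {2,3,4,5,6,7,8,9}:12
  start at 0(b): 12

12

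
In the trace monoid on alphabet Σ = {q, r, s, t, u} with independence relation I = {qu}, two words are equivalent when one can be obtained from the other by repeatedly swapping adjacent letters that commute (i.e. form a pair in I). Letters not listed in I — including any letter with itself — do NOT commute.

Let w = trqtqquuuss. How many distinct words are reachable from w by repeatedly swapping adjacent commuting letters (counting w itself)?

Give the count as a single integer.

10

piece 0:t — minimal
piece 1:r rests on {0:t}
piece 2:q rests on {1:r}
piece 3:t rests on {2:q}
piece 4:q rests on {3:t}
piece 5:q rests on {4:q}
piece 6:u rests on {3:t}
piece 7:u rests on {6:u}
piece 8:u rests on {7:u}
piece 9:s rests on {5:q, 8:u}
piece 10:s rests on {9:s}
minimal pieces: {0:t}
ways to finish when only these pieces remain (= sum over removing one remaining piece with nothing left below it):
  1 left: {10}→1
  2 left: {9,10}→1
  3 left: {5,9,10}→1  {8,9,10}→1
  4 left: {4,5,9,10}→1  {5,8,9,10}→2  {7,8,9,10}→1
  5 left: {4,5,8,9,10}→3  {5,7,8,9,10}→3  {6,7,8,9,10}→1
  6 left: {4,5,7,8,9,10}→6  {5,6,7,8,9,10}→4
  7 left: {4,5,6,7,8,9,10}→10
  8 left: {3,4,5,6,7,8,9,10}→10
  9 left: {2,3,4,5,6,7,8,9,10}→10
  placing 0:t first → 10 extensions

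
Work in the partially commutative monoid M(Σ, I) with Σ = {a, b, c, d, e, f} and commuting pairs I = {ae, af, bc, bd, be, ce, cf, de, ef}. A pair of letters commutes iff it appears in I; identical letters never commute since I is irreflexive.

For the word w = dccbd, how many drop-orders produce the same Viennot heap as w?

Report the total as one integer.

#0=d has no predecessor
#1=c depends on [0:d]
#2=c depends on [1:c]
#3=b has no predecessor
#4=d depends on [2:c]
sources: [0:d, 3:b]
N(rest) = Σ N(rest − s) over sources s of rest; N(one piece) = 1:
  size 1 → [3]=1  [4]=1
  size 2 → [2,4]=1  [3,4]=2
  size 3 → [1,2,4]=1  [2,3,4]=3
  first=0(d) contributes 4
  first=3(b) contributes 1
|[w]| = 5

5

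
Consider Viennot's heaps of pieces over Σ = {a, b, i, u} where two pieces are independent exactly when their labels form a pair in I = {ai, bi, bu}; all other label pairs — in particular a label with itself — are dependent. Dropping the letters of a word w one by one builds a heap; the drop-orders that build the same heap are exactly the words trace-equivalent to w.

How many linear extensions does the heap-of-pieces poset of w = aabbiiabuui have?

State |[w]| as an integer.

drop 0:a onto floor
drop 1:a onto {0:a}
drop 2:b onto {1:a}
drop 3:b onto {2:b}
drop 4:i onto floor
drop 5:i onto {4:i}
drop 6:a onto {3:b}
drop 7:b onto {6:a}
drop 8:u onto {5:i, 6:a}
drop 9:u onto {8:u}
drop 10:i onto {9:u}
ground layer = {0:a, 4:i}
drop-orders for the pieces not yet dropped (sum over which currently-grounded one goes next):
  1 to go: {7} 1  {10} 1
  2 to go: {7,10} 2  {9,10} 1
  3 to go: {7,9,10} 3  {8,9,10} 1
  4 to go: {5,8,9,10} 1  {7,8,9,10} 4
  5 to go: {4,5,8,9,10} 1  {5,7,8,9,10} 5  {6,7,8,9,10} 4
  6 to go: {3,6,7,8,9,10} 4  {4,5,7,8,9,10} 6  {5,6,7,8,9,10} 9
  7 to go: {2,3,6,7,8,9,10} 4  {3,5,6,7,8,9,10} 13  {4,5,6,7,8,9,10} 15
  8 to go: {1,2,3,6,7,8,9,10} 4  {2,3,5,6,7,8,9,10} 17  {3,4,5,6,7,8,9,10} 28
  9 to go: {0,1,2,3,6,7,8,9,10} 4  {1,2,3,5,6,7,8,9,10} 21  {2,3,4,5,6,7,8,9,10} 45
  if 0:a drops first: 66 orders
  if 4:i drops first: 25 orders
heap linearizations: 91

91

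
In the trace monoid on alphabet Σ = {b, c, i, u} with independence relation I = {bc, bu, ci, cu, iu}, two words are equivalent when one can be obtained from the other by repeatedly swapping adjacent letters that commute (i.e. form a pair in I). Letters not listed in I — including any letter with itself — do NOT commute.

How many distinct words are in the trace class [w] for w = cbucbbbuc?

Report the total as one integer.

1260

0(c) covers ∅
1(b) covers ∅
2(u) covers ∅
3(c) covers 0:c
4(b) covers 1:b
5(b) covers 4:b
6(b) covers 5:b
7(u) covers 2:u
8(c) covers 3:c
floor of heap: 0:c, 1:b, 2:u
completions by unplaced set U, small U first (add the entries for U minus each lowest piece of U):
  |U|=1: {6}:1  {7}:1  {8}:1
  |U|=2: {2,7}:1  {3,8}:1  {5,6}:1  {6,7}:2  {6,8}:2  {7,8}:2
  |U|=3: {0,3,8}:1  {2,6,7}:3  {2,7,8}:3  {3,6,8}:3  {3,7,8}:3  {4,5,6}:1  {5,6,7}:3  {5,6,8}:3  {6,7,8}:6
  |U|=4: {0,3,6,8}:4  {0,3,7,8}:4  {1,4,5,6}:1  {2,3,7,8}:6  {2,5,6,7}:6  {2,6,7,8}:12  {3,5,6,8}:6  {3,6,7,8}:12  {4,5,6,7}:4  {4,5,6,8}:4  {5,6,7,8}:12
  |U|=5: {0,2,3,7,8}:10  {0,3,5,6,8}:10  {0,3,6,7,8}:20  {1,4,5,6,7}:5  {1,4,5,6,8}:5  {2,3,6,7,8}:30  {2,4,5,6,7}:10  {2,5,6,7,8}:30  {3,4,5,6,8}:10  {3,5,6,7,8}:30  {4,5,6,7,8}:20
  |U|=6: {0,2,3,6,7,8}:60  {0,3,4,5,6,8}:20  {0,3,5,6,7,8}:60  {1,2,4,5,6,7}:15  {1,3,4,5,6,8}:15  {1,4,5,6,7,8}:30  {2,3,5,6,7,8}:90  {2,4,5,6,7,8}:60  {3,4,5,6,7,8}:60
  |U|=7: {0,1,3,4,5,6,8}:35  {0,2,3,5,6,7,8}:210  {0,3,4,5,6,7,8}:140  {1,2,4,5,6,7,8}:105  {1,3,4,5,6,7,8}:105  {2,3,4,5,6,7,8}:210
  start at 0(c): 420
  start at 1(b): 560
  start at 2(u): 280
sum over floor = 1260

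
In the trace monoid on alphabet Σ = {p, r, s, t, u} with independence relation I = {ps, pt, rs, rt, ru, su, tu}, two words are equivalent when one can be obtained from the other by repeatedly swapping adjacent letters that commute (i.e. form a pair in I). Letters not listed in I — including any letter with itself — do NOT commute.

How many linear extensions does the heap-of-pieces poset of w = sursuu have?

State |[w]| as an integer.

60

piece 0:s — minimal
piece 1:u — minimal
piece 2:r — minimal
piece 3:s rests on {0:s}
piece 4:u rests on {1:u}
piece 5:u rests on {4:u}
minimal pieces: {0:s, 1:u, 2:r}
ways to finish when only these pieces remain (= sum over removing one remaining piece with nothing left below it):
  1 left: {2}→1  {3}→1  {5}→1
  2 left: {0,3}→1  {2,3}→2  {2,5}→2  {3,5}→2  {4,5}→1
  3 left: {0,2,3}→3  {0,3,5}→3  {1,4,5}→1  {2,3,5}→6  {2,4,5}→3  {3,4,5}→3
  4 left: {0,2,3,5}→12  {0,3,4,5}→6  {1,2,4,5}→4  {1,3,4,5}→4  {2,3,4,5}→12
  placing 0:s first → 20 extensions
  placing 1:u first → 30 extensions
  placing 2:r first → 10 extensions
total linear extensions = 60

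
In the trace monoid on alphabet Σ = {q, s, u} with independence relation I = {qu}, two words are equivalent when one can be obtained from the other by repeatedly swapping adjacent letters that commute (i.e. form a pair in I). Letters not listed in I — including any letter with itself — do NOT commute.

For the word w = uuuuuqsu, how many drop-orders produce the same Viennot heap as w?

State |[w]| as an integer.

0(u) covers ∅
1(u) covers 0:u
2(u) covers 1:u
3(u) covers 2:u
4(u) covers 3:u
5(q) covers ∅
6(s) covers 4:u, 5:q
7(u) covers 6:s
floor of heap: 0:u, 5:q
completions by unplaced set U, small U first (add the entries for U minus each lowest piece of U):
  |U|=1: {7}:1
  |U|=2: {6,7}:1
  |U|=3: {4,6,7}:1  {5,6,7}:1
  |U|=4: {3,4,6,7}:1  {4,5,6,7}:2
  |U|=5: {2,3,4,6,7}:1  {3,4,5,6,7}:3
  |U|=6: {1,2,3,4,6,7}:1  {2,3,4,5,6,7}:4
  start at 0(u): 5
  start at 5(q): 1
sum over floor = 6

6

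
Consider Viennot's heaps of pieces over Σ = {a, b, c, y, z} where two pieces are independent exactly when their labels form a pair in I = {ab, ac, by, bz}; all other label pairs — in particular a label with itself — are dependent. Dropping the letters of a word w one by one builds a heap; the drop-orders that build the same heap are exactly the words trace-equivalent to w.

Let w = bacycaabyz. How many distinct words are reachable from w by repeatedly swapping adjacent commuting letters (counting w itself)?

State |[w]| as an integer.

piece 0:b — minimal
piece 1:a — minimal
piece 2:c rests on {0:b}
piece 3:y rests on {1:a, 2:c}
piece 4:c rests on {3:y}
piece 5:a rests on {3:y}
piece 6:a rests on {5:a}
piece 7:b rests on {4:c}
piece 8:y rests on {4:c, 6:a}
piece 9:z rests on {8:y}
minimal pieces: {0:b, 1:a}
ways to finish when only these pieces remain (= sum over removing one remaining piece with nothing left below it):
  1 left: {7}→1  {9}→1
  2 left: {7,9}→2  {8,9}→1
  3 left: {6,8,9}→1  {7,8,9}→3
  4 left: {4,7,8,9}→3  {5,6,8,9}→1  {6,7,8,9}→4
  5 left: {4,6,7,8,9}→7  {5,6,7,8,9}→5
  6 left: {4,5,6,7,8,9}→12
  7 left: {3,4,5,6,7,8,9}→12
  8 left: {1,3,4,5,6,7,8,9}→12  {2,3,4,5,6,7,8,9}→12
  placing 0:b first → 24 extensions
  placing 1:a first → 12 extensions
total linear extensions = 36

36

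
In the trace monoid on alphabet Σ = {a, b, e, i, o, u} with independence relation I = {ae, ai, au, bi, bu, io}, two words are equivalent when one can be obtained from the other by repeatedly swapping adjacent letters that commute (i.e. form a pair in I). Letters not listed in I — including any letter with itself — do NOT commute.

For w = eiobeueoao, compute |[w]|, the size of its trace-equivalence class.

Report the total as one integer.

3

#0=e has no predecessor
#1=i depends on [0:e]
#2=o depends on [0:e]
#3=b depends on [2:o]
#4=e depends on [1:i, 3:b]
#5=u depends on [4:e]
#6=e depends on [5:u]
#7=o depends on [6:e]
#8=a depends on [7:o]
#9=o depends on [8:a]
sources: [0:e]
N(rest) = Σ N(rest − s) over sources s of rest; N(one piece) = 1:
  size 1 → [9]=1
  size 2 → [8,9]=1
  size 3 → [7,8,9]=1
  size 4 → [6,7,8,9]=1
  size 5 → [5,6,7,8,9]=1
  size 6 → [4,5,6,7,8,9]=1
  size 7 → [1,4,5,6,7,8,9]=1  [3,4,5,6,7,8,9]=1
  size 8 → [1,3,4,5,6,7,8,9]=2  [2,3,4,5,6,7,8,9]=1
  first=0(e) contributes 3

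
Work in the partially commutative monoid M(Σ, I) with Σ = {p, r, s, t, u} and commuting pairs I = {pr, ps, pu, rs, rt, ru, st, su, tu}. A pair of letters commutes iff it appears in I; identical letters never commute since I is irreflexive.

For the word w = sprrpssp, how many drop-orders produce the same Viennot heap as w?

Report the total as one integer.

#0=s has no predecessor
#1=p has no predecessor
#2=r has no predecessor
#3=r depends on [2:r]
#4=p depends on [1:p]
#5=s depends on [0:s]
#6=s depends on [5:s]
#7=p depends on [4:p]
sources: [0:s, 1:p, 2:r]
N(rest) = Σ N(rest − s) over sources s of rest; N(one piece) = 1:
  size 1 → [3]=1  [6]=1  [7]=1
  size 2 → [2,3]=1  [3,6]=2  [3,7]=2  [4,7]=1  [5,6]=1  [6,7]=2
  size 3 → [0,5,6]=1  [1,4,7]=1  [2,3,6]=3  [2,3,7]=3  [3,4,7]=3  [3,5,6]=3  [3,6,7]=6  [4,6,7]=3  [5,6,7]=3
  size 4 → [0,3,5,6]=4  [0,5,6,7]=4  [1,3,4,7]=4  [1,4,6,7]=4  [2,3,4,7]=6  [2,3,5,6]=6  [2,3,6,7]=12  [3,4,6,7]=12  [3,5,6,7]=12  [4,5,6,7]=6
  size 5 → [0,2,3,5,6]=10  [0,3,5,6,7]=20  [0,4,5,6,7]=10  [1,2,3,4,7]=10  [1,3,4,6,7]=20  [1,4,5,6,7]=10  [2,3,4,6,7]=30  [2,3,5,6,7]=30  [3,4,5,6,7]=30
  size 6 → [0,1,4,5,6,7]=20  [0,2,3,5,6,7]=60  [0,3,4,5,6,7]=60  [1,2,3,4,6,7]=60  [1,3,4,5,6,7]=60  [2,3,4,5,6,7]=90
  first=0(s) contributes 210
  first=1(p) contributes 210
  first=2(r) contributes 140
|[w]| = 560

560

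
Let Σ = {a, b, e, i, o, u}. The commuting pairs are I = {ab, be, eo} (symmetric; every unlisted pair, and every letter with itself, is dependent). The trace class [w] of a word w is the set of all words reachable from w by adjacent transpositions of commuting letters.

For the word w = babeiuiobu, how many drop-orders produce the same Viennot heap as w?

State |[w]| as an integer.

6

0(b) covers ∅
1(a) covers ∅
2(b) covers 0:b
3(e) covers 1:a
4(i) covers 2:b, 3:e
5(u) covers 4:i
6(i) covers 5:u
7(o) covers 6:i
8(b) covers 7:o
9(u) covers 8:b
floor of heap: 0:b, 1:a
completions by unplaced set U, small U first (add the entries for U minus each lowest piece of U):
  |U|=1: {9}:1
  |U|=2: {8,9}:1
  |U|=3: {7,8,9}:1
  |U|=4: {6,7,8,9}:1
  |U|=5: {5,6,7,8,9}:1
  |U|=6: {4,5,6,7,8,9}:1
  |U|=7: {2,4,5,6,7,8,9}:1  {3,4,5,6,7,8,9}:1
  |U|=8: {0,2,4,5,6,7,8,9}:1  {1,3,4,5,6,7,8,9}:1  {2,3,4,5,6,7,8,9}:2
  start at 0(b): 3
  start at 1(a): 3
sum over floor = 6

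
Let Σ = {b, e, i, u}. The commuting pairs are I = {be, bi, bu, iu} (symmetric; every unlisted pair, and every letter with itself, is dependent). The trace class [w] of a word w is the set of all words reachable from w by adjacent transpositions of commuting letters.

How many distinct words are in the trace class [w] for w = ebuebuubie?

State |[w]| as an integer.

#0=e has no predecessor
#1=b has no predecessor
#2=u depends on [0:e]
#3=e depends on [2:u]
#4=b depends on [1:b]
#5=u depends on [3:e]
#6=u depends on [5:u]
#7=b depends on [4:b]
#8=i depends on [3:e]
#9=e depends on [6:u, 8:i]
sources: [0:e, 1:b]
N(rest) = Σ N(rest − s) over sources s of rest; N(one piece) = 1:
  size 1 → [7]=1  [9]=1
  size 2 → [4,7]=1  [6,9]=1  [7,9]=2  [8,9]=1
  size 3 → [1,4,7]=1  [4,7,9]=3  [5,6,9]=1  [6,7,9]=3  [6,8,9]=2  [7,8,9]=3
  size 4 → [1,4,7,9]=4  [4,6,7,9]=6  [4,7,8,9]=6  [5,6,7,9]=4  [5,6,8,9]=3  [6,7,8,9]=8
  size 5 → [1,4,6,7,9]=10  [1,4,7,8,9]=10  [3,5,6,8,9]=3  [4,5,6,7,9]=10  [4,6,7,8,9]=20  [5,6,7,8,9]=15
  size 6 → [1,4,5,6,7,9]=20  [1,4,6,7,8,9]=40  [2,3,5,6,8,9]=3  [3,5,6,7,8,9]=18  [4,5,6,7,8,9]=45
  size 7 → [0,2,3,5,6,8,9]=3  [1,4,5,6,7,8,9]=105  [2,3,5,6,7,8,9]=21  [3,4,5,6,7,8,9]=63
  size 8 → [0,2,3,5,6,7,8,9]=24  [1,3,4,5,6,7,8,9]=168  [2,3,4,5,6,7,8,9]=84
  first=0(e) contributes 252
  first=1(b) contributes 108
|[w]| = 360

360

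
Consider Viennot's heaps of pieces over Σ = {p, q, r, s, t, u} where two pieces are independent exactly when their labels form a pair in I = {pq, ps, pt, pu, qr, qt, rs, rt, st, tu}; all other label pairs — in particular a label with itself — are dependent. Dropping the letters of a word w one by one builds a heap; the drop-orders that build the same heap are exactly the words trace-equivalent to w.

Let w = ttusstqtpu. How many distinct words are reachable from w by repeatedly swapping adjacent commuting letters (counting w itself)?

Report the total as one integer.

piece 0:t — minimal
piece 1:t rests on {0:t}
piece 2:u — minimal
piece 3:s rests on {2:u}
piece 4:s rests on {3:s}
piece 5:t rests on {1:t}
piece 6:q rests on {4:s}
piece 7:t rests on {5:t}
piece 8:p — minimal
piece 9:u rests on {6:q}
minimal pieces: {0:t, 2:u, 8:p}
ways to finish when only these pieces remain (= sum over removing one remaining piece with nothing left below it):
  1 left: {7}→1  {8}→1  {9}→1
  2 left: {5,7}→1  {6,9}→1  {7,8}→2  {7,9}→2  {8,9}→2
  3 left: {1,5,7}→1  {4,6,9}→1  {5,7,8}→3  {5,7,9}→3  {6,7,9}→3  {6,8,9}→3  {7,8,9}→6
  4 left: {0,1,5,7}→1  {1,5,7,8}→4  {1,5,7,9}→4  {3,4,6,9}→1  {4,6,7,9}→4  {4,6,8,9}→4  {5,6,7,9}→6  {5,7,8,9}→12  {6,7,8,9}→12
  5 left: {0,1,5,7,8}→5  {0,1,5,7,9}→5  {1,5,6,7,9}→10  {1,5,7,8,9}→20  {2,3,4,6,9}→1  {3,4,6,7,9}→5  {3,4,6,8,9}→5  {4,5,6,7,9}→10  {4,6,7,8,9}→20  {5,6,7,8,9}→30
  6 left: {0,1,5,6,7,9}→15  {0,1,5,7,8,9}→30  {1,4,5,6,7,9}→20  {1,5,6,7,8,9}→60  {2,3,4,6,7,9}→6  {2,3,4,6,8,9}→6  {3,4,5,6,7,9}→15  {3,4,6,7,8,9}→30  {4,5,6,7,8,9}→60
  7 left: {0,1,4,5,6,7,9}→35  {0,1,5,6,7,8,9}→105  {1,3,4,5,6,7,9}→35  {1,4,5,6,7,8,9}→140  {2,3,4,5,6,7,9}→21  {2,3,4,6,7,8,9}→42  {3,4,5,6,7,8,9}→105
  8 left: {0,1,3,4,5,6,7,9}→70  {0,1,4,5,6,7,8,9}→280  {1,2,3,4,5,6,7,9}→56  {1,3,4,5,6,7,8,9}→280  {2,3,4,5,6,7,8,9}→168
  placing 0:t first → 504 extensions
  placing 2:u first → 630 extensions
  placing 8:p first → 126 extensions
total linear extensions = 1260

1260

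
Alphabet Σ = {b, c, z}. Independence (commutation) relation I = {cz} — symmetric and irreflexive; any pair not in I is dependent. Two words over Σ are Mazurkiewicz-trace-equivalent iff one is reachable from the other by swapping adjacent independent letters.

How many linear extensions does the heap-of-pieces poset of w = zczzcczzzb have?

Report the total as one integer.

84

0(z) covers ∅
1(c) covers ∅
2(z) covers 0:z
3(z) covers 2:z
4(c) covers 1:c
5(c) covers 4:c
6(z) covers 3:z
7(z) covers 6:z
8(z) covers 7:z
9(b) covers 5:c, 8:z
floor of heap: 0:z, 1:c
completions by unplaced set U, small U first (add the entries for U minus each lowest piece of U):
  |U|=1: {9}:1
  |U|=2: {5,9}:1  {8,9}:1
  |U|=3: {4,5,9}:1  {5,8,9}:2  {7,8,9}:1
  |U|=4: {1,4,5,9}:1  {4,5,8,9}:3  {5,7,8,9}:3  {6,7,8,9}:1
  |U|=5: {1,4,5,8,9}:4  {3,6,7,8,9}:1  {4,5,7,8,9}:6  {5,6,7,8,9}:4
  |U|=6: {1,4,5,7,8,9}:10  {2,3,6,7,8,9}:1  {3,5,6,7,8,9}:5  {4,5,6,7,8,9}:10
  |U|=7: {0,2,3,6,7,8,9}:1  {1,4,5,6,7,8,9}:20  {2,3,5,6,7,8,9}:6  {3,4,5,6,7,8,9}:15
  |U|=8: {0,2,3,5,6,7,8,9}:7  {1,3,4,5,6,7,8,9}:35  {2,3,4,5,6,7,8,9}:21
  start at 0(z): 56
  start at 1(c): 28
sum over floor = 84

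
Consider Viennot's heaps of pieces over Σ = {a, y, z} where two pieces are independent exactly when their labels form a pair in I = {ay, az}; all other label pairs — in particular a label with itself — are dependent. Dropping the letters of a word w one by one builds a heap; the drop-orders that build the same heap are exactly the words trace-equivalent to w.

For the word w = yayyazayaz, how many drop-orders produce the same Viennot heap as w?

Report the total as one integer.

210

#0=y has no predecessor
#1=a has no predecessor
#2=y depends on [0:y]
#3=y depends on [2:y]
#4=a depends on [1:a]
#5=z depends on [3:y]
#6=a depends on [4:a]
#7=y depends on [5:z]
#8=a depends on [6:a]
#9=z depends on [7:y]
sources: [0:y, 1:a]
N(rest) = Σ N(rest − s) over sources s of rest; N(one piece) = 1:
  size 1 → [8]=1  [9]=1
  size 2 → [6,8]=1  [7,9]=1  [8,9]=2
  size 3 → [4,6,8]=1  [5,7,9]=1  [6,8,9]=3  [7,8,9]=3
  size 4 → [1,4,6,8]=1  [3,5,7,9]=1  [4,6,8,9]=4  [5,7,8,9]=4  [6,7,8,9]=6
  size 5 → [1,4,6,8,9]=5  [2,3,5,7,9]=1  [3,5,7,8,9]=5  [4,6,7,8,9]=10  [5,6,7,8,9]=10
  size 6 → [0,2,3,5,7,9]=1  [1,4,6,7,8,9]=15  [2,3,5,7,8,9]=6  [3,5,6,7,8,9]=15  [4,5,6,7,8,9]=20
  size 7 → [0,2,3,5,7,8,9]=7  [1,4,5,6,7,8,9]=35  [2,3,5,6,7,8,9]=21  [3,4,5,6,7,8,9]=35
  size 8 → [0,2,3,5,6,7,8,9]=28  [1,3,4,5,6,7,8,9]=70  [2,3,4,5,6,7,8,9]=56
  first=0(y) contributes 126
  first=1(a) contributes 84
|[w]| = 210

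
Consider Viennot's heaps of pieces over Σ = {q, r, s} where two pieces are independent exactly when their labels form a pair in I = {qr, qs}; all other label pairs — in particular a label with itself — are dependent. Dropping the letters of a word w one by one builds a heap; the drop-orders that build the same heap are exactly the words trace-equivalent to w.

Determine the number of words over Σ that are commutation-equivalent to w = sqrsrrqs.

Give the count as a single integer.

0(s) covers ∅
1(q) covers ∅
2(r) covers 0:s
3(s) covers 2:r
4(r) covers 3:s
5(r) covers 4:r
6(q) covers 1:q
7(s) covers 5:r
floor of heap: 0:s, 1:q
completions by unplaced set U, small U first (add the entries for U minus each lowest piece of U):
  |U|=1: {6}:1  {7}:1
  |U|=2: {1,6}:1  {5,7}:1  {6,7}:2
  |U|=3: {1,6,7}:3  {4,5,7}:1  {5,6,7}:3
  |U|=4: {1,5,6,7}:6  {3,4,5,7}:1  {4,5,6,7}:4
  |U|=5: {1,4,5,6,7}:10  {2,3,4,5,7}:1  {3,4,5,6,7}:5
  |U|=6: {0,2,3,4,5,7}:1  {1,3,4,5,6,7}:15  {2,3,4,5,6,7}:6
  start at 0(s): 21
  start at 1(q): 7
sum over floor = 28

28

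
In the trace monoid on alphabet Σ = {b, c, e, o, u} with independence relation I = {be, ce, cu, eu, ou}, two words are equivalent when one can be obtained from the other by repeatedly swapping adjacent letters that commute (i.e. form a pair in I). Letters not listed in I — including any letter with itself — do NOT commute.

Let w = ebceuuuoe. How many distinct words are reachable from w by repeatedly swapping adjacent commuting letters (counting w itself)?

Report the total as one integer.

258

0(e) covers ∅
1(b) covers ∅
2(c) covers 1:b
3(e) covers 0:e
4(u) covers 1:b
5(u) covers 4:u
6(u) covers 5:u
7(o) covers 2:c, 3:e
8(e) covers 7:o
floor of heap: 0:e, 1:b
completions by unplaced set U, small U first (add the entries for U minus each lowest piece of U):
  |U|=1: {6}:1  {8}:1
  |U|=2: {5,6}:1  {6,8}:2  {7,8}:1
  |U|=3: {2,7,8}:1  {3,7,8}:1  {4,5,6}:1  {5,6,8}:3  {6,7,8}:3
  |U|=4: {0,3,7,8}:1  {2,3,7,8}:2  {2,6,7,8}:4  {3,6,7,8}:4  {4,5,6,8}:4  {5,6,7,8}:6
  |U|=5: {0,2,3,7,8}:3  {0,3,6,7,8}:5  {2,3,6,7,8}:10  {2,5,6,7,8}:10  {3,5,6,7,8}:10  {4,5,6,7,8}:10
  |U|=6: {0,2,3,6,7,8}:18  {0,3,5,6,7,8}:15  {2,3,5,6,7,8}:30  {2,4,5,6,7,8}:20  {3,4,5,6,7,8}:20
  |U|=7: {0,2,3,5,6,7,8}:63  {0,3,4,5,6,7,8}:35  {1,2,4,5,6,7,8}:20  {2,3,4,5,6,7,8}:70
  start at 0(e): 90
  start at 1(b): 168
sum over floor = 258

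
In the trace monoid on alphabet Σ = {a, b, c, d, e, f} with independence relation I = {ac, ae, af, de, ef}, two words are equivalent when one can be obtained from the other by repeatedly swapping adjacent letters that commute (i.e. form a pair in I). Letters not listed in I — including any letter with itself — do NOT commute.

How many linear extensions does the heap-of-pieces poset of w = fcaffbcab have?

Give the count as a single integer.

10

#0=f has no predecessor
#1=c depends on [0:f]
#2=a has no predecessor
#3=f depends on [1:c]
#4=f depends on [3:f]
#5=b depends on [2:a, 4:f]
#6=c depends on [5:b]
#7=a depends on [5:b]
#8=b depends on [6:c, 7:a]
sources: [0:f, 2:a]
N(rest) = Σ N(rest − s) over sources s of rest; N(one piece) = 1:
  size 1 → [8]=1
  size 2 → [6,8]=1  [7,8]=1
  size 3 → [6,7,8]=2
  size 4 → [5,6,7,8]=2
  size 5 → [2,5,6,7,8]=2  [4,5,6,7,8]=2
  size 6 → [2,4,5,6,7,8]=4  [3,4,5,6,7,8]=2
  size 7 → [1,3,4,5,6,7,8]=2  [2,3,4,5,6,7,8]=6
  first=0(f) contributes 8
  first=2(a) contributes 2
|[w]| = 10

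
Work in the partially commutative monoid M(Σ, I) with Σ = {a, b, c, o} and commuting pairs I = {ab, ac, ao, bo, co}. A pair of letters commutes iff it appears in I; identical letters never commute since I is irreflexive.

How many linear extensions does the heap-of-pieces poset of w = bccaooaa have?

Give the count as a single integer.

560

#0=b has no predecessor
#1=c depends on [0:b]
#2=c depends on [1:c]
#3=a has no predecessor
#4=o has no predecessor
#5=o depends on [4:o]
#6=a depends on [3:a]
#7=a depends on [6:a]
sources: [0:b, 3:a, 4:o]
N(rest) = Σ N(rest − s) over sources s of rest; N(one piece) = 1:
  size 1 → [2]=1  [5]=1  [7]=1
  size 2 → [1,2]=1  [2,5]=2  [2,7]=2  [4,5]=1  [5,7]=2  [6,7]=1
  size 3 → [0,1,2]=1  [1,2,5]=3  [1,2,7]=3  [2,4,5]=3  [2,5,7]=6  [2,6,7]=3  [3,6,7]=1  [4,5,7]=3  [5,6,7]=3
  size 4 → [0,1,2,5]=4  [0,1,2,7]=4  [1,2,4,5]=6  [1,2,5,7]=12  [1,2,6,7]=6  [2,3,6,7]=4  [2,4,5,7]=12  [2,5,6,7]=12  [3,5,6,7]=4  [4,5,6,7]=6
  size 5 → [0,1,2,4,5]=10  [0,1,2,5,7]=20  [0,1,2,6,7]=10  [1,2,3,6,7]=10  [1,2,4,5,7]=30  [1,2,5,6,7]=30  [2,3,5,6,7]=20  [2,4,5,6,7]=30  [3,4,5,6,7]=10
  size 6 → [0,1,2,3,6,7]=20  [0,1,2,4,5,7]=60  [0,1,2,5,6,7]=60  [1,2,3,5,6,7]=60  [1,2,4,5,6,7]=90  [2,3,4,5,6,7]=60
  first=0(b) contributes 210
  first=3(a) contributes 210
  first=4(o) contributes 140
|[w]| = 560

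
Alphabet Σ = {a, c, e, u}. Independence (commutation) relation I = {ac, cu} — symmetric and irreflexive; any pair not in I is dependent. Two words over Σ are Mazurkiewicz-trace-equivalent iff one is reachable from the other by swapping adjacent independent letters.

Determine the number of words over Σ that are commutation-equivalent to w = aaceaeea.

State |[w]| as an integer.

drop 0:a onto floor
drop 1:a onto {0:a}
drop 2:c onto floor
drop 3:e onto {1:a, 2:c}
drop 4:a onto {3:e}
drop 5:e onto {4:a}
drop 6:e onto {5:e}
drop 7:a onto {6:e}
ground layer = {0:a, 2:c}
drop-orders for the pieces not yet dropped (sum over which currently-grounded one goes next):
  1 to go: {7} 1
  2 to go: {6,7} 1
  3 to go: {5,6,7} 1
  4 to go: {4,5,6,7} 1
  5 to go: {3,4,5,6,7} 1
  6 to go: {1,3,4,5,6,7} 1  {2,3,4,5,6,7} 1
  if 0:a drops first: 2 orders
  if 2:c drops first: 1 orders
heap linearizations: 3

3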